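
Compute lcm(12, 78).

12 = 2^2 × 3
78 = 2 × 3 × 13
LCM(12, 78) = 2^2 × 3 × 13 = 156.

156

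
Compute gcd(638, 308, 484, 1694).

638 = 2 × 11 × 29
308 = 2^2 × 7 × 11
484 = 2^2 × 11^2
1694 = 2 × 7 × 11^2
gcd(638, 308, 484, 1694) = 2 × 11 = 22.

22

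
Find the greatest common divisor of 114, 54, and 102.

114 = 2 × 3 × 19
54 = 2 × 3^3
102 = 2 × 3 × 17
gcd(114, 54, 102) = 2 × 3 = 6.

6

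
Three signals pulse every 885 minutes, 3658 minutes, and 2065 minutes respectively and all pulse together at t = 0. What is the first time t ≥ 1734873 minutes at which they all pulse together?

Joint pulses occur at multiples of LCM(885, 3658, 2065).
885 = 3 × 5 × 59
3658 = 2 × 31 × 59
2065 = 5 × 7 × 59
LCM(885, 3658, 2065) = 2 × 3 × 5 × 7 × 31 × 59 = 384090.
Smallest multiple of 384090 that is ≥ 1734873: ⌈1734873/384090⌉ × 384090 = 5 × 384090 = 1920450.

1920450 minutes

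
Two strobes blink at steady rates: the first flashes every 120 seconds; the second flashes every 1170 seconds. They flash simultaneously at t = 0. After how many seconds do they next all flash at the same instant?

They coincide at every common multiple of the periods; the first is the LCM.
120 = 2^3 × 3 × 5
1170 = 2 × 3^2 × 5 × 13
LCM(120, 1170) = 2^3 × 3^2 × 5 × 13 = 4680.

4680 seconds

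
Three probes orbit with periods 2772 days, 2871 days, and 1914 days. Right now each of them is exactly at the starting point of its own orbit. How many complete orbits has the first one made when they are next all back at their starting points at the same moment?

All finish a whole number of cycles simultaneously at t = LCM of the periods.
2772 = 2^2 × 3^2 × 7 × 11
2871 = 3^2 × 11 × 29
1914 = 2 × 3 × 11 × 29
LCM(2772, 2871, 1914) = 2^2 × 3^2 × 7 × 11 × 29 = 80388.
Orbits for period 2772: 80388 / 2772 = 29.

29 orbits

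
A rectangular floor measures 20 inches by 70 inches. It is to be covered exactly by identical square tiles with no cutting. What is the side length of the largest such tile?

The tile side must divide both 20 and 70, so the largest is their gcd.
20 = 2^2 × 5
70 = 2 × 5 × 7
gcd(20, 70) = 2 × 5 = 10.

10 inches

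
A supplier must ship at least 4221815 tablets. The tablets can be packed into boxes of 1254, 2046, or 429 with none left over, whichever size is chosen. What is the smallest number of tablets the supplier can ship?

4548258

The number of tablets must be a common multiple of 1254, 2046, and 429, so a multiple of their LCM.
1254 = 2 × 3 × 11 × 19
2046 = 2 × 3 × 11 × 31
429 = 3 × 11 × 13
LCM(1254, 2046, 429) = 2 × 3 × 11 × 13 × 19 × 31 = 505362.
Smallest multiple of 505362 that is ≥ 4221815: ⌈4221815/505362⌉ × 505362 = 9 × 505362 = 4548258.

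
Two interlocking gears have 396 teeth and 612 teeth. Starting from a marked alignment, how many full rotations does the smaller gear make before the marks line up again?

The first common completion time is the LCM of the periods.
396 = 2^2 × 3^2 × 11
612 = 2^2 × 3^2 × 17
LCM(396, 612) = 2^2 × 3^2 × 11 × 17 = 6732.
Rotations for period 396: 6732 / 396 = 17.

17 rotations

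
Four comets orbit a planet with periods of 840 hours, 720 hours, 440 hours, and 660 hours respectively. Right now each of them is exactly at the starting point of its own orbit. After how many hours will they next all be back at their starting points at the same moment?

They coincide at every common multiple of the periods; the first is the LCM.
840 = 2^3 × 3 × 5 × 7
720 = 2^4 × 3^2 × 5
440 = 2^3 × 5 × 11
660 = 2^2 × 3 × 5 × 11
LCM(840, 720, 440, 660) = 2^4 × 3^2 × 5 × 7 × 11 = 55440.

55440 hours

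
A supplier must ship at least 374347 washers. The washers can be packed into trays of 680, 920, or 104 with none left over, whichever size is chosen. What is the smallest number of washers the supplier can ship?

The number of washers must be a common multiple of 680, 920, and 104, so a multiple of their LCM.
680 = 2^3 × 5 × 17
920 = 2^3 × 5 × 23
104 = 2^3 × 13
LCM(680, 920, 104) = 2^3 × 5 × 13 × 17 × 23 = 203320.
Smallest multiple of 203320 that is ≥ 374347: ⌈374347/203320⌉ × 203320 = 2 × 203320 = 406640.

406640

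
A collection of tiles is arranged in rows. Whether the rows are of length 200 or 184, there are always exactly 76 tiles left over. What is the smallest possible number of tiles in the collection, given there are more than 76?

4676

N − 76 must be a common multiple of 200 and 184.
200 = 2^3 × 5^2
184 = 2^3 × 23
LCM(200, 184) = 2^3 × 5^2 × 23 = 4600.
Smallest N > 76 is LCM + 76 = 4600 + 76 = 4676.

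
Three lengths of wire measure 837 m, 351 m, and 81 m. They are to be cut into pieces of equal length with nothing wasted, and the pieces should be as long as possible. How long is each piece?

The greatest length dividing all of 837, 351, and 81 is their gcd.
837 = 3^3 × 31
351 = 3^3 × 13
81 = 3^4
gcd(837, 351, 81) = 3^3 = 27.

27 m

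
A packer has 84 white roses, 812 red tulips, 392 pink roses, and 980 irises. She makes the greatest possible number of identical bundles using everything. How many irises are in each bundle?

Number of bundles = gcd(84, 812, 392, 980).
84 = 2^2 × 3 × 7
812 = 2^2 × 7 × 29
392 = 2^3 × 7^2
980 = 2^2 × 5 × 7^2
gcd(84, 812, 392, 980) = 2^2 × 7 = 28.
irises per bundle = 980 / 28 = 35.

35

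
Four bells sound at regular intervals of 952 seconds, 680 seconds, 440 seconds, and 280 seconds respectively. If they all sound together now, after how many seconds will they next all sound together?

52360 seconds

We need the least common multiple of the intervals.
952 = 2^3 × 7 × 17
680 = 2^3 × 5 × 17
440 = 2^3 × 5 × 11
280 = 2^3 × 5 × 7
LCM(952, 680, 440, 280) = 2^3 × 5 × 7 × 11 × 17 = 52360.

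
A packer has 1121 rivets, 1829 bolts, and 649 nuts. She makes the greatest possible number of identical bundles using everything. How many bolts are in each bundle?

31

Number of bundles = gcd(1121, 1829, 649).
1121 = 19 × 59
1829 = 31 × 59
649 = 11 × 59
gcd(1121, 1829, 649) = 59.
bolts per bundle = 1829 / 59 = 31.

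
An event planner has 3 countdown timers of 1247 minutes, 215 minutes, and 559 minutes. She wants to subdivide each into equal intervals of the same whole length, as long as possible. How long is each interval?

43 minutes

The interval must divide each timer length; the longest such is the gcd.
1247 = 29 × 43
215 = 5 × 43
559 = 13 × 43
gcd(1247, 215, 559) = 43.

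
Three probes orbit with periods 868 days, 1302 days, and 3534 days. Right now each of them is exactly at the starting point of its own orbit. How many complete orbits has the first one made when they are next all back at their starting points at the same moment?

They are all back at their starting positions together after one LCM of the periods.
868 = 2^2 × 7 × 31
1302 = 2 × 3 × 7 × 31
3534 = 2 × 3 × 19 × 31
LCM(868, 1302, 3534) = 2^2 × 3 × 7 × 19 × 31 = 49476.
Orbits for period 868: 49476 / 868 = 57.

57 orbits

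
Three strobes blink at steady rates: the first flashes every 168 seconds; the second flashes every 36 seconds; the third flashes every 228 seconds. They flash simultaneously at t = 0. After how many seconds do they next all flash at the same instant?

9576 seconds

They coincide at every common multiple of the periods; the first is the LCM.
168 = 2^3 × 3 × 7
36 = 2^2 × 3^2
228 = 2^2 × 3 × 19
LCM(168, 36, 228) = 2^3 × 3^2 × 7 × 19 = 9576.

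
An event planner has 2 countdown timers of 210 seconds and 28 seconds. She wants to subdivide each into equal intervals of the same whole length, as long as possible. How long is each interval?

14 seconds

By the Euclidean algorithm:
210 = 7 × 28 + 14
28 = 2 × 14 + 0
gcd(210, 28) = 14.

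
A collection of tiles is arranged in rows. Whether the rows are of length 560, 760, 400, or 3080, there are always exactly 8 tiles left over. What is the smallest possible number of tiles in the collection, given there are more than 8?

585208

N − 8 must be a common multiple of 560, 760, 400, and 3080.
560 = 2^4 × 5 × 7
760 = 2^3 × 5 × 19
400 = 2^4 × 5^2
3080 = 2^3 × 5 × 7 × 11
LCM(560, 760, 400, 3080) = 2^4 × 5^2 × 7 × 11 × 19 = 585200.
Smallest N > 8 is LCM + 8 = 585200 + 8 = 585208.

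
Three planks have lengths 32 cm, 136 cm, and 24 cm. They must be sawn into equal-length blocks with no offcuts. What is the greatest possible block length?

This is the greatest common divisor of 32, 136, and 24.
32 = 2^5
136 = 2^3 × 17
24 = 2^3 × 3
gcd(32, 136, 24) = 2^3 = 8.

8 cm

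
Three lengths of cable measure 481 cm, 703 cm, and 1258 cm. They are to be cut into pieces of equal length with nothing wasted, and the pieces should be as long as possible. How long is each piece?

The greatest length dividing all of 481, 703, and 1258 is their gcd.
481 = 13 × 37
703 = 19 × 37
1258 = 2 × 17 × 37
gcd(481, 703, 1258) = 37.

37 cm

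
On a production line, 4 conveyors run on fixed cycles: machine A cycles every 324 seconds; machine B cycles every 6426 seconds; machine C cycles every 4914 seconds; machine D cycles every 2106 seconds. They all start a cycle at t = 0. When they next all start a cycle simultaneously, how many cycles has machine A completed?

All finish a whole number of cycles simultaneously at t = LCM of the periods.
324 = 2^2 × 3^4
6426 = 2 × 3^3 × 7 × 17
4914 = 2 × 3^3 × 7 × 13
2106 = 2 × 3^4 × 13
LCM(324, 6426, 4914, 2106) = 2^2 × 3^4 × 7 × 13 × 17 = 501228.
Cycles for period 324: 501228 / 324 = 1547.

1547 cycles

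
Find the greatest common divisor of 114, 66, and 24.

6

114 = 2 × 3 × 19
66 = 2 × 3 × 11
24 = 2^3 × 3
gcd(114, 66, 24) = 2 × 3 = 6.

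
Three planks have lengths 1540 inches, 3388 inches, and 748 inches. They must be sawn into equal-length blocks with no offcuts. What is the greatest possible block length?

44 inches

This is the greatest common divisor of 1540, 3388, and 748.
1540 = 2^2 × 5 × 7 × 11
3388 = 2^2 × 7 × 11^2
748 = 2^2 × 11 × 17
gcd(1540, 3388, 748) = 2^2 × 11 = 44.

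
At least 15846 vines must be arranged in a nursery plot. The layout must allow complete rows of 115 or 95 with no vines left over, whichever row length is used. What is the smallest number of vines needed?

The number of vines must be a common multiple of 115 and 95, so a multiple of their LCM.
115 = 5 × 23
95 = 5 × 19
LCM(115, 95) = 5 × 19 × 23 = 2185.
Smallest multiple of 2185 that is ≥ 15846: ⌈15846/2185⌉ × 2185 = 8 × 2185 = 17480.

17480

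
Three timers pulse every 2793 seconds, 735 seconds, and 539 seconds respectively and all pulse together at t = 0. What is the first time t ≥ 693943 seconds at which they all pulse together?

768075 seconds

Joint pulses occur at multiples of LCM(2793, 735, 539).
2793 = 3 × 7^2 × 19
735 = 3 × 5 × 7^2
539 = 7^2 × 11
LCM(2793, 735, 539) = 3 × 5 × 7^2 × 11 × 19 = 153615.
Smallest multiple of 153615 that is ≥ 693943: ⌈693943/153615⌉ × 153615 = 5 × 153615 = 768075.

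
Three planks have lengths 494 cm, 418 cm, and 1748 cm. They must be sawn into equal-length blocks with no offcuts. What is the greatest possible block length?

The block length must divide every plank, so the greatest is gcd(494, 418, 1748).
494 = 2 × 13 × 19
418 = 2 × 11 × 19
1748 = 2^2 × 19 × 23
gcd(494, 418, 1748) = 2 × 19 = 38.

38 cm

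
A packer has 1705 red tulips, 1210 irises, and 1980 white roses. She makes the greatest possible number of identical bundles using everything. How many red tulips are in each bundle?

31

Number of bundles = gcd(1705, 1210, 1980).
1705 = 5 × 11 × 31
1210 = 2 × 5 × 11^2
1980 = 2^2 × 3^2 × 5 × 11
gcd(1705, 1210, 1980) = 5 × 11 = 55.
red tulips per bundle = 1705 / 55 = 31.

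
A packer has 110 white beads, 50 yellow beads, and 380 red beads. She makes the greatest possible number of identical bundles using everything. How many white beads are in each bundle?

Number of bundles = gcd(110, 50, 380).
110 = 2 × 5 × 11
50 = 2 × 5^2
380 = 2^2 × 5 × 19
gcd(110, 50, 380) = 2 × 5 = 10.
white beads per bundle = 110 / 10 = 11.

11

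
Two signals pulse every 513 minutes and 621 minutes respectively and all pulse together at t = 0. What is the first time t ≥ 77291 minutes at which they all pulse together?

Joint pulses occur at multiples of LCM(513, 621).
513 = 3^3 × 19
621 = 3^3 × 23
LCM(513, 621) = 3^3 × 19 × 23 = 11799.
Smallest multiple of 11799 that is ≥ 77291: ⌈77291/11799⌉ × 11799 = 7 × 11799 = 82593.

82593 minutes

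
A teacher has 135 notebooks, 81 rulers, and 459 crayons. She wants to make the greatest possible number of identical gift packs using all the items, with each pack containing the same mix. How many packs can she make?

The pack count must divide each quantity, so the greatest is gcd(135, 81, 459).
135 = 3^3 × 5
81 = 3^4
459 = 3^3 × 17
gcd(135, 81, 459) = 3^3 = 27.

27 packs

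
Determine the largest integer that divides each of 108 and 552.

12

108 = 2^2 × 3^3
552 = 2^3 × 3 × 23
gcd(108, 552) = 2^2 × 3 = 12.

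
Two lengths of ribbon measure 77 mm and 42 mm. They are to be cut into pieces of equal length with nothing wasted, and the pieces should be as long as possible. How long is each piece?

7 mm

The greatest length dividing all of 77 and 42 is their gcd.
77 = 7 × 11
42 = 2 × 3 × 7
gcd(77, 42) = 7.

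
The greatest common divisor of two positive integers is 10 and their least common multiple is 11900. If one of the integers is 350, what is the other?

For two integers, gcd × lcm = product, so the other is (10 × 11900) / 350 = 119000 / 350 = 340.

340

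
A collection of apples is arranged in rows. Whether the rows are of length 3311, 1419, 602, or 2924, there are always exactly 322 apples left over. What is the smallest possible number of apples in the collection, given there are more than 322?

N − 322 must be a common multiple of 3311, 1419, 602, and 2924.
3311 = 7 × 11 × 43
1419 = 3 × 11 × 43
602 = 2 × 7 × 43
2924 = 2^2 × 17 × 43
LCM(3311, 1419, 602, 2924) = 2^2 × 3 × 7 × 11 × 17 × 43 = 675444.
Smallest N > 322 is LCM + 322 = 675444 + 322 = 675766.

675766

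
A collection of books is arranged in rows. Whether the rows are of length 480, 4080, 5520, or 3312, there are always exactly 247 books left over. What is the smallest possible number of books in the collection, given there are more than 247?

N − 247 must be a common multiple of 480, 4080, 5520, and 3312.
480 = 2^5 × 3 × 5
4080 = 2^4 × 3 × 5 × 17
5520 = 2^4 × 3 × 5 × 23
3312 = 2^4 × 3^2 × 23
LCM(480, 4080, 5520, 3312) = 2^5 × 3^2 × 5 × 17 × 23 = 563040.
Smallest N > 247 is LCM + 247 = 563040 + 247 = 563287.

563287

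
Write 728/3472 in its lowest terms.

728 = 2^3 × 7 × 13
3472 = 2^4 × 7 × 31
gcd(728, 3472) = 2^3 × 7 = 56.
Divide numerator and denominator by 56: 728/3472 = 13/62.

13/62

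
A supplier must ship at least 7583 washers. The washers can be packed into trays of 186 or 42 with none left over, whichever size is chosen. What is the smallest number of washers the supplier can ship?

7812

The number of washers must be a common multiple of 186 and 42, so a multiple of their LCM.
186 = 2 × 3 × 31
42 = 2 × 3 × 7
LCM(186, 42) = 2 × 3 × 7 × 31 = 1302.
Smallest multiple of 1302 that is ≥ 7583: ⌈7583/1302⌉ × 1302 = 6 × 1302 = 7812.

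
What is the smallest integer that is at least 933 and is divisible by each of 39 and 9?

The integer must be a common multiple of 39 and 9, so a multiple of their LCM.
39 = 3 × 13
9 = 3^2
LCM(39, 9) = 3^2 × 13 = 117.
Smallest multiple of 117 that is ≥ 933: ⌈933/117⌉ × 117 = 8 × 117 = 936.

936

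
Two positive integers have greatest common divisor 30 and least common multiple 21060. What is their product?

631800

For any two positive integers, gcd × lcm = product = 30 × 21060 = 631800.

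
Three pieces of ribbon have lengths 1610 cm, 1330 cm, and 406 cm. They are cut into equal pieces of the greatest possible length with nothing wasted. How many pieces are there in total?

Piece length = gcd(1610, 1330, 406).
1610 = 2 × 5 × 7 × 23
1330 = 2 × 5 × 7 × 19
406 = 2 × 7 × 29
gcd(1610, 1330, 406) = 2 × 7 = 14.
Total pieces = 1610/14 + 1330/14 + 406/14 = 115 + 95 + 29 = 239.

239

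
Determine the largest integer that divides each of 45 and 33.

3

45 = 3^2 × 5
33 = 3 × 11
gcd(45, 33) = 3.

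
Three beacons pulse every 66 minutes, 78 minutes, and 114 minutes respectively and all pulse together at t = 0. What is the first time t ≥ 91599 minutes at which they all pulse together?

97812 minutes

Joint pulses occur at multiples of LCM(66, 78, 114).
66 = 2 × 3 × 11
78 = 2 × 3 × 13
114 = 2 × 3 × 19
LCM(66, 78, 114) = 2 × 3 × 11 × 13 × 19 = 16302.
Smallest multiple of 16302 that is ≥ 91599: ⌈91599/16302⌉ × 16302 = 6 × 16302 = 97812.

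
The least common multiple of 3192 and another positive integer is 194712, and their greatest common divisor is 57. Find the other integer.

gcd × lcm = product of the two integers, so the other integer is (57 × 194712) / 3192 = 3477.

3477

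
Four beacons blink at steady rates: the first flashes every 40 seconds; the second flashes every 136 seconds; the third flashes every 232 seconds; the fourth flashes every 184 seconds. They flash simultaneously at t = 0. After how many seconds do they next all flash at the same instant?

453560 seconds

The first simultaneous occurrence is after LCM of the individual periods.
40 = 2^3 × 5
136 = 2^3 × 17
232 = 2^3 × 29
184 = 2^3 × 23
LCM(40, 136, 232, 184) = 2^3 × 5 × 17 × 23 × 29 = 453560.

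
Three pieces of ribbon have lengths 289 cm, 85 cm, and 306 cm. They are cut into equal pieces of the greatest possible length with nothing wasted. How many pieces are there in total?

40

Piece length = gcd(289, 85, 306).
289 = 17^2
85 = 5 × 17
306 = 2 × 3^2 × 17
gcd(289, 85, 306) = 17.
Total pieces = 289/17 + 85/17 + 306/17 = 17 + 5 + 18 = 40.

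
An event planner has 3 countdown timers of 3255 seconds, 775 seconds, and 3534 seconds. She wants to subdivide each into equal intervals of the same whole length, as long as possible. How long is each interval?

The interval must divide each timer length; the longest such is the gcd.
3255 = 3 × 5 × 7 × 31
775 = 5^2 × 31
3534 = 2 × 3 × 19 × 31
gcd(3255, 775, 3534) = 31.

31 seconds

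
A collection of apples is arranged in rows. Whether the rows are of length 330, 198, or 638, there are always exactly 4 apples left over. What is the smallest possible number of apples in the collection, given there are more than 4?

28714

N − 4 must be a common multiple of 330, 198, and 638.
330 = 2 × 3 × 5 × 11
198 = 2 × 3^2 × 11
638 = 2 × 11 × 29
LCM(330, 198, 638) = 2 × 3^2 × 5 × 11 × 29 = 28710.
Smallest N > 4 is LCM + 4 = 28710 + 4 = 28714.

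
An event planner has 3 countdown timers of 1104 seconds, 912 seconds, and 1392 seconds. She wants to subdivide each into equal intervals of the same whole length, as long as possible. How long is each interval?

48 seconds

The interval must divide each timer length; the longest such is the gcd.
1104 = 2^4 × 3 × 23
912 = 2^4 × 3 × 19
1392 = 2^4 × 3 × 29
gcd(1104, 912, 1392) = 2^4 × 3 = 48.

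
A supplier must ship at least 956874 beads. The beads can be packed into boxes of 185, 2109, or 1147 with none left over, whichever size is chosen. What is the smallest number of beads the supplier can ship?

980685

The number of beads must be a common multiple of 185, 2109, and 1147, so a multiple of their LCM.
185 = 5 × 37
2109 = 3 × 19 × 37
1147 = 31 × 37
LCM(185, 2109, 1147) = 3 × 5 × 19 × 31 × 37 = 326895.
Smallest multiple of 326895 that is ≥ 956874: ⌈956874/326895⌉ × 326895 = 3 × 326895 = 980685.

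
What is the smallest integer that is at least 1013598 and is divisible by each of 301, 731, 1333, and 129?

1427643

The integer must be a common multiple of 301, 731, 1333, and 129, so a multiple of their LCM.
301 = 7 × 43
731 = 17 × 43
1333 = 31 × 43
129 = 3 × 43
LCM(301, 731, 1333, 129) = 3 × 7 × 17 × 31 × 43 = 475881.
Smallest multiple of 475881 that is ≥ 1013598: ⌈1013598/475881⌉ × 475881 = 3 × 475881 = 1427643.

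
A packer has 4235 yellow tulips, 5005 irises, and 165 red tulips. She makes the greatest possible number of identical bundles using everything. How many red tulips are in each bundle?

Number of bundles = gcd(4235, 5005, 165).
4235 = 5 × 7 × 11^2
5005 = 5 × 7 × 11 × 13
165 = 3 × 5 × 11
gcd(4235, 5005, 165) = 5 × 11 = 55.
red tulips per bundle = 165 / 55 = 3.

3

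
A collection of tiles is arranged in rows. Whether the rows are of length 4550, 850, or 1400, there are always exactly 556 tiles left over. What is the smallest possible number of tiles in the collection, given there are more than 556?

N − 556 must be a common multiple of 4550, 850, and 1400.
4550 = 2 × 5^2 × 7 × 13
850 = 2 × 5^2 × 17
1400 = 2^3 × 5^2 × 7
LCM(4550, 850, 1400) = 2^3 × 5^2 × 7 × 13 × 17 = 309400.
Smallest N > 556 is LCM + 556 = 309400 + 556 = 309956.

309956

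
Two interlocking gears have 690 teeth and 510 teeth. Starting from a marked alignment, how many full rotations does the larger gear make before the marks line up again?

All finish a whole number of cycles simultaneously at t = LCM of the periods.
690 = 2 × 3 × 5 × 23
510 = 2 × 3 × 5 × 17
LCM(690, 510) = 2 × 3 × 5 × 17 × 23 = 11730.
Rotations for period 690: 11730 / 690 = 17.

17 rotations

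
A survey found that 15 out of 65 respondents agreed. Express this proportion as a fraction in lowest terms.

15 = 3 × 5
65 = 5 × 13
gcd(15, 65) = 5.
Divide numerator and denominator by 5: 15/65 = 3/13.

3/13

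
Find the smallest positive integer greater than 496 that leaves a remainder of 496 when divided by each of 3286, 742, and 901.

N − 496 must be a common multiple of 3286, 742, and 901.
3286 = 2 × 31 × 53
742 = 2 × 7 × 53
901 = 17 × 53
LCM(3286, 742, 901) = 2 × 7 × 17 × 31 × 53 = 391034.
Smallest N > 496 is LCM + 496 = 391034 + 496 = 391530.

391530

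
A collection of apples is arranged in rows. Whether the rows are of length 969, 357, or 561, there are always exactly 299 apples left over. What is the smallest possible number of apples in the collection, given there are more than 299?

74912

N − 299 must be a common multiple of 969, 357, and 561.
969 = 3 × 17 × 19
357 = 3 × 7 × 17
561 = 3 × 11 × 17
LCM(969, 357, 561) = 3 × 7 × 11 × 17 × 19 = 74613.
Smallest N > 299 is LCM + 299 = 74613 + 299 = 74912.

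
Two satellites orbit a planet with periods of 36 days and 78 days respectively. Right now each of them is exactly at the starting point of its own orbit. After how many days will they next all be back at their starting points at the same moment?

468 days

They coincide at every common multiple of the periods; the first is the LCM.
36 = 2^2 × 3^2
78 = 2 × 3 × 13
LCM(36, 78) = 2^2 × 3^2 × 13 = 468.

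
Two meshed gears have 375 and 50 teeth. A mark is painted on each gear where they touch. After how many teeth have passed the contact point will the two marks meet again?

750 teeth

They coincide at every common multiple of the periods; the first is the LCM.
375 = 3 × 5^3
50 = 2 × 5^2
LCM(375, 50) = 2 × 3 × 5^3 = 750.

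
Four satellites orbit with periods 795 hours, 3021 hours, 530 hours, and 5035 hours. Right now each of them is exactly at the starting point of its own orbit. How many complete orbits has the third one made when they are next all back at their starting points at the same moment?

They are all back at their starting positions together after one LCM of the periods.
795 = 3 × 5 × 53
3021 = 3 × 19 × 53
530 = 2 × 5 × 53
5035 = 5 × 19 × 53
LCM(795, 3021, 530, 5035) = 2 × 3 × 5 × 19 × 53 = 30210.
Orbits for period 530: 30210 / 530 = 57.

57 orbits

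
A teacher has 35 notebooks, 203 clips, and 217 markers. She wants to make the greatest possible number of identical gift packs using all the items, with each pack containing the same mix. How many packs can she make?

7 packs

The pack count must divide each quantity, so the greatest is gcd(35, 203, 217).
35 = 5 × 7
203 = 7 × 29
217 = 7 × 31
gcd(35, 203, 217) = 7.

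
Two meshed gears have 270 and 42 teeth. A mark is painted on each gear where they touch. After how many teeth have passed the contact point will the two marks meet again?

1890 teeth

The first simultaneous occurrence is after LCM of the individual periods.
270 = 2 × 3^3 × 5
42 = 2 × 3 × 7
LCM(270, 42) = 2 × 3^3 × 5 × 7 = 1890.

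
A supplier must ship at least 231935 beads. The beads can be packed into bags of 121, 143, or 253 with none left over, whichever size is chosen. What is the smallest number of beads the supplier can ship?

253253

The number of beads must be a common multiple of 121, 143, and 253, so a multiple of their LCM.
121 = 11^2
143 = 11 × 13
253 = 11 × 23
LCM(121, 143, 253) = 11^2 × 13 × 23 = 36179.
Smallest multiple of 36179 that is ≥ 231935: ⌈231935/36179⌉ × 36179 = 7 × 36179 = 253253.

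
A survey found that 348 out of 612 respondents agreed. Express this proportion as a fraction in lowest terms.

29/51

348 = 2^2 × 3 × 29
612 = 2^2 × 3^2 × 17
gcd(348, 612) = 2^2 × 3 = 12.
Divide numerator and denominator by 12: 348/612 = 29/51.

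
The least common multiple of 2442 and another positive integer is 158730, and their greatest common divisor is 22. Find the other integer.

1430

gcd × lcm = product of the two integers, so the other integer is (22 × 158730) / 2442 = 1430.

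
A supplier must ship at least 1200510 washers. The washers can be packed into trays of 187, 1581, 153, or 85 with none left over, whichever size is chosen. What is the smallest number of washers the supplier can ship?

The number of washers must be a common multiple of 187, 1581, 153, and 85, so a multiple of their LCM.
187 = 11 × 17
1581 = 3 × 17 × 31
153 = 3^2 × 17
85 = 5 × 17
LCM(187, 1581, 153, 85) = 3^2 × 5 × 11 × 17 × 31 = 260865.
Smallest multiple of 260865 that is ≥ 1200510: ⌈1200510/260865⌉ × 260865 = 5 × 260865 = 1304325.

1304325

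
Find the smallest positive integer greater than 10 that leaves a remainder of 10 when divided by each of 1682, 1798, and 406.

365004

N − 10 must be a common multiple of 1682, 1798, and 406.
1682 = 2 × 29^2
1798 = 2 × 29 × 31
406 = 2 × 7 × 29
LCM(1682, 1798, 406) = 2 × 7 × 29^2 × 31 = 364994.
Smallest N > 10 is LCM + 10 = 364994 + 10 = 365004.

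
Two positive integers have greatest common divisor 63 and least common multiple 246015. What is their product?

For any two positive integers, gcd × lcm = product = 63 × 246015 = 15498945.

15498945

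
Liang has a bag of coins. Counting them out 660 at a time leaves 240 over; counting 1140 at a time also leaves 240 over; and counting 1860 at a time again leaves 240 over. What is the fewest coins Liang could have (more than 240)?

N − 240 must be a common multiple of 660, 1140, and 1860.
660 = 2^2 × 3 × 5 × 11
1140 = 2^2 × 3 × 5 × 19
1860 = 2^2 × 3 × 5 × 31
LCM(660, 1140, 1860) = 2^2 × 3 × 5 × 11 × 19 × 31 = 388740.
Smallest N > 240 is LCM + 240 = 388740 + 240 = 388980.

388980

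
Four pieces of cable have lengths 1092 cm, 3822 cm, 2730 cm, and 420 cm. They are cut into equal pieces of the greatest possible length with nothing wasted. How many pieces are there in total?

Piece length = gcd(1092, 3822, 2730, 420).
1092 = 2^2 × 3 × 7 × 13
3822 = 2 × 3 × 7^2 × 13
2730 = 2 × 3 × 5 × 7 × 13
420 = 2^2 × 3 × 5 × 7
gcd(1092, 3822, 2730, 420) = 2 × 3 × 7 = 42.
Total pieces = 1092/42 + 3822/42 + 2730/42 + 420/42 = 26 + 91 + 65 + 10 = 192.

192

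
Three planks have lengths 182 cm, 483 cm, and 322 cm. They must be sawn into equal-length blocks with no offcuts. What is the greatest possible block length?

7 cm

This is the greatest common divisor of 182, 483, and 322.
182 = 2 × 7 × 13
483 = 3 × 7 × 23
322 = 2 × 7 × 23
gcd(182, 483, 322) = 7.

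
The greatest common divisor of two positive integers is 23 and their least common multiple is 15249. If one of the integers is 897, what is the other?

For two integers, gcd × lcm = product, so the other is (23 × 15249) / 897 = 350727 / 897 = 391.

391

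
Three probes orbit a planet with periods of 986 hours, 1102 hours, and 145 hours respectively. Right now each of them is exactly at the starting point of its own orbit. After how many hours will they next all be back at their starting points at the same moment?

93670 hours

We need the least common multiple of the intervals.
986 = 2 × 17 × 29
1102 = 2 × 19 × 29
145 = 5 × 29
LCM(986, 1102, 145) = 2 × 5 × 17 × 19 × 29 = 93670.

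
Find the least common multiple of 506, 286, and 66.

19734

506 = 2 × 11 × 23
286 = 2 × 11 × 13
66 = 2 × 3 × 11
LCM(506, 286, 66) = 2 × 3 × 11 × 13 × 23 = 19734.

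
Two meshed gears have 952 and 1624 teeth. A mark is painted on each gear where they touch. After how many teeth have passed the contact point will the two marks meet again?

27608 teeth

We need the least common multiple of the intervals.
952 = 2^3 × 7 × 17
1624 = 2^3 × 7 × 29
LCM(952, 1624) = 2^3 × 7 × 17 × 29 = 27608.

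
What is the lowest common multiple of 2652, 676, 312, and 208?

2652 = 2^2 × 3 × 13 × 17
676 = 2^2 × 13^2
312 = 2^3 × 3 × 13
208 = 2^4 × 13
LCM(2652, 676, 312, 208) = 2^4 × 3 × 13^2 × 17 = 137904.

137904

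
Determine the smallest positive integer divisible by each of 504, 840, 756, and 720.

504 = 2^3 × 3^2 × 7
840 = 2^3 × 3 × 5 × 7
756 = 2^2 × 3^3 × 7
720 = 2^4 × 3^2 × 5
LCM(504, 840, 756, 720) = 2^4 × 3^3 × 5 × 7 = 15120.

15120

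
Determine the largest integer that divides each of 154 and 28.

14

154 = 2 × 7 × 11
28 = 2^2 × 7
gcd(154, 28) = 2 × 7 = 14.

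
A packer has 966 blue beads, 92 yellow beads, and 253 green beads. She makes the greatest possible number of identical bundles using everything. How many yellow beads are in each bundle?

4

Number of bundles = gcd(966, 92, 253).
966 = 2 × 3 × 7 × 23
92 = 2^2 × 23
253 = 11 × 23
gcd(966, 92, 253) = 23.
yellow beads per bundle = 92 / 23 = 4.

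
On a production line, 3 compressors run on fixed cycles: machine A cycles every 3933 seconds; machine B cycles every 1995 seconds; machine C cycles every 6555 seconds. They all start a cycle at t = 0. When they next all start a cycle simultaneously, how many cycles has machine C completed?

21 cycles

The first common completion time is the LCM of the periods.
3933 = 3^2 × 19 × 23
1995 = 3 × 5 × 7 × 19
6555 = 3 × 5 × 19 × 23
LCM(3933, 1995, 6555) = 3^2 × 5 × 7 × 19 × 23 = 137655.
Cycles for period 6555: 137655 / 6555 = 21.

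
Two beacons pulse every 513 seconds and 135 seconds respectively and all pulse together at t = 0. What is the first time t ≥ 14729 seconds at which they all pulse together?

Joint pulses occur at multiples of LCM(513, 135).
513 = 3^3 × 19
135 = 3^3 × 5
LCM(513, 135) = 3^3 × 5 × 19 = 2565.
Smallest multiple of 2565 that is ≥ 14729: ⌈14729/2565⌉ × 2565 = 6 × 2565 = 15390.

15390 seconds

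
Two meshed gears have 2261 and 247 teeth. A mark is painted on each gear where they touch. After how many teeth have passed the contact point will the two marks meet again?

The first simultaneous occurrence is after LCM of the individual periods.
2261 = 7 × 17 × 19
247 = 13 × 19
LCM(2261, 247) = 7 × 13 × 17 × 19 = 29393.

29393 teeth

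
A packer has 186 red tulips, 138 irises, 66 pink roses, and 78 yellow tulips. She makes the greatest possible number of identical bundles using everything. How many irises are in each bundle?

Number of bundles = gcd(186, 138, 66, 78).
186 = 2 × 3 × 31
138 = 2 × 3 × 23
66 = 2 × 3 × 11
78 = 2 × 3 × 13
gcd(186, 138, 66, 78) = 2 × 3 = 6.
irises per bundle = 138 / 6 = 23.

23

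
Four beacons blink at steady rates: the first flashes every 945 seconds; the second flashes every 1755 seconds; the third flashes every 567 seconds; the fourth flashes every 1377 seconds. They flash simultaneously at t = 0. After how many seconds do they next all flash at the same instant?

626535 seconds

The first simultaneous occurrence is after LCM of the individual periods.
945 = 3^3 × 5 × 7
1755 = 3^3 × 5 × 13
567 = 3^4 × 7
1377 = 3^4 × 17
LCM(945, 1755, 567, 1377) = 3^4 × 5 × 7 × 13 × 17 = 626535.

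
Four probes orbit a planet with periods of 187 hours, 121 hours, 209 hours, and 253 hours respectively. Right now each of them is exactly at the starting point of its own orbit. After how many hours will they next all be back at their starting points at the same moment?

898909 hours

We need the least common multiple of the intervals.
187 = 11 × 17
121 = 11^2
209 = 11 × 19
253 = 11 × 23
LCM(187, 121, 209, 253) = 11^2 × 17 × 19 × 23 = 898909.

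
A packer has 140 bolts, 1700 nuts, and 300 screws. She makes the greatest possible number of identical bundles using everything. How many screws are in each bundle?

15

Number of bundles = gcd(140, 1700, 300).
140 = 2^2 × 5 × 7
1700 = 2^2 × 5^2 × 17
300 = 2^2 × 3 × 5^2
gcd(140, 1700, 300) = 2^2 × 5 = 20.
screws per bundle = 300 / 20 = 15.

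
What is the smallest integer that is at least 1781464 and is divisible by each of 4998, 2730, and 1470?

1949220

The integer must be a common multiple of 4998, 2730, and 1470, so a multiple of their LCM.
4998 = 2 × 3 × 7^2 × 17
2730 = 2 × 3 × 5 × 7 × 13
1470 = 2 × 3 × 5 × 7^2
LCM(4998, 2730, 1470) = 2 × 3 × 5 × 7^2 × 13 × 17 = 324870.
Smallest multiple of 324870 that is ≥ 1781464: ⌈1781464/324870⌉ × 324870 = 6 × 324870 = 1949220.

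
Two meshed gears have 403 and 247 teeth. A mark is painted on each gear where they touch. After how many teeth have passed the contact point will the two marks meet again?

7657 teeth

The first simultaneous occurrence is after LCM of the individual periods.
403 = 13 × 31
247 = 13 × 19
LCM(403, 247) = 13 × 19 × 31 = 7657.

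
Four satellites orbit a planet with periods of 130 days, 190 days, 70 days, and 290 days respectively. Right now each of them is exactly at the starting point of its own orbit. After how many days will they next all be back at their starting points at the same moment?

We need the least common multiple of the intervals.
130 = 2 × 5 × 13
190 = 2 × 5 × 19
70 = 2 × 5 × 7
290 = 2 × 5 × 29
LCM(130, 190, 70, 290) = 2 × 5 × 7 × 13 × 19 × 29 = 501410.

501410 days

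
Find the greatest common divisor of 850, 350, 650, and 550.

50

850 = 2 × 5^2 × 17
350 = 2 × 5^2 × 7
650 = 2 × 5^2 × 13
550 = 2 × 5^2 × 11
gcd(850, 350, 650, 550) = 2 × 5^2 = 50.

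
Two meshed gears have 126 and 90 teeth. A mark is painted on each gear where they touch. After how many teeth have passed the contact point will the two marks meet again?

630 teeth

We need the least common multiple of the intervals.
126 = 2 × 3^2 × 7
90 = 2 × 3^2 × 5
LCM(126, 90) = 2 × 3^2 × 5 × 7 = 630.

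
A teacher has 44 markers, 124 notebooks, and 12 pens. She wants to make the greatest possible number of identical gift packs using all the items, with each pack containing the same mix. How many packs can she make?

The pack count must divide each quantity, so the greatest is gcd(44, 124, 12).
44 = 2^2 × 11
124 = 2^2 × 31
12 = 2^2 × 3
gcd(44, 124, 12) = 2^2 = 4.

4 packs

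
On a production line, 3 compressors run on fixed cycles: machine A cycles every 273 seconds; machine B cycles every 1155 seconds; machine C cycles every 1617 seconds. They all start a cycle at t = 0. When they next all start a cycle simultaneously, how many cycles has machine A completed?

385 cycles

They are all back at their starting positions together after one LCM of the periods.
273 = 3 × 7 × 13
1155 = 3 × 5 × 7 × 11
1617 = 3 × 7^2 × 11
LCM(273, 1155, 1617) = 3 × 5 × 7^2 × 11 × 13 = 105105.
Cycles for period 273: 105105 / 273 = 385.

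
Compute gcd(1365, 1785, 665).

35

1365 = 3 × 5 × 7 × 13
1785 = 3 × 5 × 7 × 17
665 = 5 × 7 × 19
gcd(1365, 1785, 665) = 5 × 7 = 35.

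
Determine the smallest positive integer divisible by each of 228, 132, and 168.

228 = 2^2 × 3 × 19
132 = 2^2 × 3 × 11
168 = 2^3 × 3 × 7
LCM(228, 132, 168) = 2^3 × 3 × 7 × 11 × 19 = 35112.

35112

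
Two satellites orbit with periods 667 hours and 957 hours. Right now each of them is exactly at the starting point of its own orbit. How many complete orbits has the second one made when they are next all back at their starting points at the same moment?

23 orbits

They are all back at their starting positions together after one LCM of the periods.
667 = 23 × 29
957 = 3 × 11 × 29
LCM(667, 957) = 3 × 11 × 23 × 29 = 22011.
Orbits for period 957: 22011 / 957 = 23.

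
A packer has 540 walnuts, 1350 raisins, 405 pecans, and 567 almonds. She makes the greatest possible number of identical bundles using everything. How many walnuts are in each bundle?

20

Number of bundles = gcd(540, 1350, 405, 567).
540 = 2^2 × 3^3 × 5
1350 = 2 × 3^3 × 5^2
405 = 3^4 × 5
567 = 3^4 × 7
gcd(540, 1350, 405, 567) = 3^3 = 27.
walnuts per bundle = 540 / 27 = 20.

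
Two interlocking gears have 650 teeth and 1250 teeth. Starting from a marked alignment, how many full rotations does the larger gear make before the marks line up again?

13 rotations

All finish a whole number of cycles simultaneously at t = LCM of the periods.
650 = 2 × 5^2 × 13
1250 = 2 × 5^4
LCM(650, 1250) = 2 × 5^4 × 13 = 16250.
Rotations for period 1250: 16250 / 1250 = 13.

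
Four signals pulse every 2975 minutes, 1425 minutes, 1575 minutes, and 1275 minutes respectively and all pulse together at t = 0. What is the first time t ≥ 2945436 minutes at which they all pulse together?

3052350 minutes

Joint pulses occur at multiples of LCM(2975, 1425, 1575, 1275).
2975 = 5^2 × 7 × 17
1425 = 3 × 5^2 × 19
1575 = 3^2 × 5^2 × 7
1275 = 3 × 5^2 × 17
LCM(2975, 1425, 1575, 1275) = 3^2 × 5^2 × 7 × 17 × 19 = 508725.
Smallest multiple of 508725 that is ≥ 2945436: ⌈2945436/508725⌉ × 508725 = 6 × 508725 = 3052350.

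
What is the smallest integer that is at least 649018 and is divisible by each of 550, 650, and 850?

The integer must be a common multiple of 550, 650, and 850, so a multiple of their LCM.
550 = 2 × 5^2 × 11
650 = 2 × 5^2 × 13
850 = 2 × 5^2 × 17
LCM(550, 650, 850) = 2 × 5^2 × 11 × 13 × 17 = 121550.
Smallest multiple of 121550 that is ≥ 649018: ⌈649018/121550⌉ × 121550 = 6 × 121550 = 729300.

729300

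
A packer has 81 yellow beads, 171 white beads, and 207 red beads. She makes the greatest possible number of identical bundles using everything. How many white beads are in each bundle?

Number of bundles = gcd(81, 171, 207).
81 = 3^4
171 = 3^2 × 19
207 = 3^2 × 23
gcd(81, 171, 207) = 3^2 = 9.
white beads per bundle = 171 / 9 = 19.

19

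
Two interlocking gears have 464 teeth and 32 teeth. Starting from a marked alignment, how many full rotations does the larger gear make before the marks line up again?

2 rotations

All finish a whole number of cycles simultaneously at t = LCM of the periods.
464 = 2^4 × 29
32 = 2^5
LCM(464, 32) = 2^5 × 29 = 928.
Rotations for period 464: 928 / 464 = 2.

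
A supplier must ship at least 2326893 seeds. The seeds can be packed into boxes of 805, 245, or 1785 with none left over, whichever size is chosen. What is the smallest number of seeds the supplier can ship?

The number of seeds must be a common multiple of 805, 245, and 1785, so a multiple of their LCM.
805 = 5 × 7 × 23
245 = 5 × 7^2
1785 = 3 × 5 × 7 × 17
LCM(805, 245, 1785) = 3 × 5 × 7^2 × 17 × 23 = 287385.
Smallest multiple of 287385 that is ≥ 2326893: ⌈2326893/287385⌉ × 287385 = 9 × 287385 = 2586465.

2586465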